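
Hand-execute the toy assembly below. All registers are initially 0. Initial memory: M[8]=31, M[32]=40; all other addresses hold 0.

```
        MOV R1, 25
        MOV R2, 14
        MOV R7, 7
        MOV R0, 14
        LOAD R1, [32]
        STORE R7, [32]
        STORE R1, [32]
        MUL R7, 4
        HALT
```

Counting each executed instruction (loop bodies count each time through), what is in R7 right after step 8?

28

MOV R1, 25 → R1=25
MOV R2, 14 → R2=14
MOV R7, 7 → R7=7
MOV R0, 14 → R0=14
LOAD R1, [32] → R1=M[32]=40
STORE R7, [32] → M[32]=7
STORE R1, [32] → M[32]=40
MUL R7, 4 → R7=7*4=28
After step 8: R7 = 28.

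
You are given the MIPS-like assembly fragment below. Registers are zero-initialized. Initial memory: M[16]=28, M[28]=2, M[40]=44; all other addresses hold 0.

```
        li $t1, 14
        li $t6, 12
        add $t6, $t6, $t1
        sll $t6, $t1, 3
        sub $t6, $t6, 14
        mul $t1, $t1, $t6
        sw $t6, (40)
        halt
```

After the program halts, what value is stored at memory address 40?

98

li $t1, 14 → $t1=14
li $t6, 12 → $t6=12
add $t6, $t6, $t1 → $t6=12+14=26
sll $t6, $t1, 3 → $t6=14<<3=112
sub $t6, $t6, 14 → $t6=112-14=98
mul $t1, $t1, $t6 → $t1=14*98=1372
sw $t6, (40) → M[40]=98
halt.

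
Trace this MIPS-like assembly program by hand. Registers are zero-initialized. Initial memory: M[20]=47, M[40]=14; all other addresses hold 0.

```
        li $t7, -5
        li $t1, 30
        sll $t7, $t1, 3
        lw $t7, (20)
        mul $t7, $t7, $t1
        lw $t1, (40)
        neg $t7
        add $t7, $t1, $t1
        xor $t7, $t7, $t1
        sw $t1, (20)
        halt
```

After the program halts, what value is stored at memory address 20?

14

$t7=-5
$t1=30
$t7=30<<3=240
$t7=M[20]=47
$t7=47*30=1410
$t1=M[40]=14
$t7=-(1410)=-1410
$t7=14+14=28
$t7=28^14=18
sw $t1, (20) → M[20]=14
halt.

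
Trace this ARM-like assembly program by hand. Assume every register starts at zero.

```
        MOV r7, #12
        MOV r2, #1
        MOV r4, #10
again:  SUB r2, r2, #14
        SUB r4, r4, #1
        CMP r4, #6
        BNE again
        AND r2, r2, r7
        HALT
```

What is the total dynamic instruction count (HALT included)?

r7=12
r2=1
r4=10
r2=1-14=-13
r4=10-1=9
CMP r4, #6  (cmp 9,6)
BNE again: taken
r2=(-13)-14=-27
r4=9-1=8
CMP r4, #6  (cmp 8,6)
BNE again: taken
r2=(-27)-14=-41
r4=8-1=7
CMP r4, #6  (cmp 7,6)
BNE again: taken
r2=(-41)-14=-55
r4=7-1=6
CMP r4, #6  (cmp 6,6)
BNE again: not taken
r2=(-55)&12=8
halt.
Total executed instructions: 21.

21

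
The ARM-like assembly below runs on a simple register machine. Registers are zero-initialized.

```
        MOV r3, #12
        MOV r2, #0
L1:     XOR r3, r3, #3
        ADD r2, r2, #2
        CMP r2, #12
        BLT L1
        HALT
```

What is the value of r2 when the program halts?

12

after MOV r3, #12: r3=12
after MOV r2, #0: r2=0
after XOR r3, r3, #3: r3=12^3=15
after ADD r2, r2, #2: r2=0+2=2
CMP r2, #12  (cmp 2,12)
BLT L1: taken
after XOR r3, r3, #3: r3=15^3=12
after ADD r2, r2, #2: r2=2+2=4
CMP r2, #12  (cmp 4,12)
BLT L1: taken
after XOR r3, r3, #3: r3=12^3=15
after ADD r2, r2, #2: r2=4+2=6
CMP r2, #12  (cmp 6,12)
BLT L1: taken
after XOR r3, r3, #3: r3=15^3=12
after ADD r2, r2, #2: r2=6+2=8
CMP r2, #12  (cmp 8,12)
BLT L1: taken
after XOR r3, r3, #3: r3=12^3=15
after ADD r2, r2, #2: r2=8+2=10
CMP r2, #12  (cmp 10,12)
BLT L1: taken
after XOR r3, r3, #3: r3=15^3=12
after ADD r2, r2, #2: r2=10+2=12
CMP r2, #12  (cmp 12,12)
BLT L1: not taken
halt.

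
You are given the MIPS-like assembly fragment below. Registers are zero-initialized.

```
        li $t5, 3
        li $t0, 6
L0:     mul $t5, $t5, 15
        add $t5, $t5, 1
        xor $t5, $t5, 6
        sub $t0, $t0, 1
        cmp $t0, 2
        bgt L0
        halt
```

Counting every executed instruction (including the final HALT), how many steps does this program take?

after li $t5, 3: $t5=3
after li $t0, 6: $t0=6
after mul $t5, $t5, 15: $t5=3*15=45
after add $t5, $t5, 1: $t5=45+1=46
after xor $t5, $t5, 6: $t5=46^6=40
after sub $t0, $t0, 1: $t0=6-1=5
cmp $t0, 2  (cmp 5,2)
bgt L0: taken
after mul $t5, $t5, 15: $t5=40*15=600
after add $t5, $t5, 1: $t5=600+1=601
after xor $t5, $t5, 6: $t5=601^6=607
after sub $t0, $t0, 1: $t0=5-1=4
cmp $t0, 2  (cmp 4,2)
bgt L0: taken
after mul $t5, $t5, 15: $t5=607*15=9105
after add $t5, $t5, 1: $t5=9105+1=9106
after xor $t5, $t5, 6: $t5=9106^6=9108
after sub $t0, $t0, 1: $t0=4-1=3
cmp $t0, 2  (cmp 3,2)
bgt L0: taken
after mul $t5, $t5, 15: $t5=9108*15=136620
after add $t5, $t5, 1: $t5=136620+1=136621
after xor $t5, $t5, 6: $t5=136621^6=136619
after sub $t0, $t0, 1: $t0=3-1=2
cmp $t0, 2  (cmp 2,2)
bgt L0: not taken
halt.
Total executed instructions: 27.

27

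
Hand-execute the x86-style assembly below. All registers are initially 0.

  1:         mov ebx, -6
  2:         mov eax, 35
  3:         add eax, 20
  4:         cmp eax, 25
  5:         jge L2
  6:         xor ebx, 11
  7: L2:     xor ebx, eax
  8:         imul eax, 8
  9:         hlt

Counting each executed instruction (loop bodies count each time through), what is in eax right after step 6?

55

after mov ebx, -6: ebx=-6
after mov eax, 35: eax=35
after add eax, 20: eax=35+20=55
cmp eax, 25  (cmp 55,25)
jge L2: taken
after xor ebx, eax: ebx=(-6)^55=-51
After step 6: eax = 55.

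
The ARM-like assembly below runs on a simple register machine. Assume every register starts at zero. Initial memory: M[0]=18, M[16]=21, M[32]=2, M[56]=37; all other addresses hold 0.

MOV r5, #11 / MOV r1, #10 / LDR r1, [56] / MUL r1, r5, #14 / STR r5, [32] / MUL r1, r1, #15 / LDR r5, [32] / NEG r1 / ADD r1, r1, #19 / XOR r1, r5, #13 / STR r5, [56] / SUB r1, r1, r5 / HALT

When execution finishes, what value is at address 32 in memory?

after MOV r5, #11: r5=11
after MOV r1, #10: r1=10
after LDR r1, [56]: r1=M[56]=37
after MUL r1, r5, #14: r1=11*14=154
STR r5, [32] → M[32]=11
after MUL r1, r1, #15: r1=154*15=2310
after LDR r5, [32]: r5=M[32]=11
after NEG r1: r1=-(2310)=-2310
after ADD r1, r1, #19: r1=(-2310)+19=-2291
after XOR r1, r5, #13: r1=11^13=6
STR r5, [56] → M[56]=11
after SUB r1, r1, r5: r1=6-11=-5
halt.

11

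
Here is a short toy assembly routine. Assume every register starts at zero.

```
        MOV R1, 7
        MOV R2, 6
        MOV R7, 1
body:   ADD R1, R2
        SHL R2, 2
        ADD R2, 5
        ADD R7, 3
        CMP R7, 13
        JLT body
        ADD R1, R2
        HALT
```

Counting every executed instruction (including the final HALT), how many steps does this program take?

MOV R1, 7 → R1=7
MOV R2, 6 → R2=6
MOV R7, 1 → R7=1
ADD R1, R2 → R1=7+6=13
SHL R2, 2 → R2=6<<2=24
ADD R2, 5 → R2=24+5=29
ADD R7, 3 → R7=1+3=4
CMP R7, 13  (cmp 4,13)
JLT body: taken
ADD R1, R2 → R1=13+29=42
SHL R2, 2 → R2=29<<2=116
ADD R2, 5 → R2=116+5=121
ADD R7, 3 → R7=4+3=7
CMP R7, 13  (cmp 7,13)
JLT body: taken
ADD R1, R2 → R1=42+121=163
SHL R2, 2 → R2=121<<2=484
ADD R2, 5 → R2=484+5=489
ADD R7, 3 → R7=7+3=10
CMP R7, 13  (cmp 10,13)
JLT body: taken
ADD R1, R2 → R1=163+489=652
SHL R2, 2 → R2=489<<2=1956
ADD R2, 5 → R2=1956+5=1961
ADD R7, 3 → R7=10+3=13
CMP R7, 13  (cmp 13,13)
JLT body: not taken
ADD R1, R2 → R1=652+1961=2613
halt.
Total executed instructions: 29.

29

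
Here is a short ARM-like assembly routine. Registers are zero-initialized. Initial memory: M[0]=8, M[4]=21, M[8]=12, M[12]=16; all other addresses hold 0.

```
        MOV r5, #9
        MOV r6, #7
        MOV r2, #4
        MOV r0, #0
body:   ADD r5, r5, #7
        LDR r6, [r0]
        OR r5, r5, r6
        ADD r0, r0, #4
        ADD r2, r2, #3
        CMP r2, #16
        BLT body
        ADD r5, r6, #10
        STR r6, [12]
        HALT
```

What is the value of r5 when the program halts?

26

r5=9
r6=7
r2=4
r0=0
r5=9+7=16
r6=M[0]=8
r5=16|8=24
r0=0+4=4
r2=4+3=7
CMP r2, #16  (cmp 7,16)
BLT body: taken
r5=24+7=31
r6=M[4]=21
r5=31|21=31
r0=4+4=8
r2=7+3=10
CMP r2, #16  (cmp 10,16)
BLT body: taken
r5=31+7=38
r6=M[8]=12
r5=38|12=46
r0=8+4=12
r2=10+3=13
CMP r2, #16  (cmp 13,16)
BLT body: taken
r5=46+7=53
r6=M[12]=16
r5=53|16=53
r0=12+4=16
r2=13+3=16
CMP r2, #16  (cmp 16,16)
BLT body: not taken
r5=16+10=26
STR r6, [12] → M[12]=16
halt.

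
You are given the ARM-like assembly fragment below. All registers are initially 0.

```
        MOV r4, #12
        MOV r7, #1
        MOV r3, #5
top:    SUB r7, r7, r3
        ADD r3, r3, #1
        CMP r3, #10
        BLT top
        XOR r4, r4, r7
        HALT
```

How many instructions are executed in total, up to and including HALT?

r4=12
r7=1
r3=5
r7=1-5=-4
r3=5+1=6
CMP r3, #10  (cmp 6,10)
BLT top: taken
r7=(-4)-6=-10
r3=6+1=7
CMP r3, #10  (cmp 7,10)
BLT top: taken
r7=(-10)-7=-17
r3=7+1=8
CMP r3, #10  (cmp 8,10)
BLT top: taken
r7=(-17)-8=-25
r3=8+1=9
CMP r3, #10  (cmp 9,10)
BLT top: taken
r7=(-25)-9=-34
r3=9+1=10
CMP r3, #10  (cmp 10,10)
BLT top: not taken
r4=12^(-34)=-46
halt.
Total executed instructions: 25.

25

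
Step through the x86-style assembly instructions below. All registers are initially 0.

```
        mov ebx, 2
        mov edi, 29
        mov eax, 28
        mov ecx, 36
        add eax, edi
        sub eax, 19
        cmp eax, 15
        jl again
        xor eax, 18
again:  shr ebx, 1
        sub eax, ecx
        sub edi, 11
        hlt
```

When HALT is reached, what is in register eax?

16

after mov ebx, 2: ebx=2
after mov edi, 29: edi=29
after mov eax, 28: eax=28
after mov ecx, 36: ecx=36
after add eax, edi: eax=28+29=57
after sub eax, 19: eax=57-19=38
cmp eax, 15  (cmp 38,15)
jl again: not taken
after xor eax, 18: eax=38^18=52
after shr ebx, 1: ebx=2>>1=1
after sub eax, ecx: eax=52-36=16
after sub edi, 11: edi=29-11=18
halt.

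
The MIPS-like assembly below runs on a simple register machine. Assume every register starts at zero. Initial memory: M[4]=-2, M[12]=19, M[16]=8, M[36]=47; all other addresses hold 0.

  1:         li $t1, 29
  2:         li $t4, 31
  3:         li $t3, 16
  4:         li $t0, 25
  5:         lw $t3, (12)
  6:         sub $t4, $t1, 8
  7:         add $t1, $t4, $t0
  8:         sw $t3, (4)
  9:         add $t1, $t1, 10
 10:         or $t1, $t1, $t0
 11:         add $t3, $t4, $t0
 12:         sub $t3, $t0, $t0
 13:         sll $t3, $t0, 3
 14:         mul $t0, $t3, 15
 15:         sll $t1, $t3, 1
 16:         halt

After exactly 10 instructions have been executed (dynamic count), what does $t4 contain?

after li $t1, 29: $t1=29
after li $t4, 31: $t4=31
after li $t3, 16: $t3=16
after li $t0, 25: $t0=25
after lw $t3, (12): $t3=M[12]=19
after sub $t4, $t1, 8: $t4=29-8=21
after add $t1, $t4, $t0: $t1=21+25=46
sw $t3, (4) → M[4]=19
after add $t1, $t1, 10: $t1=46+10=56
after or $t1, $t1, $t0: $t1=56|25=57
After step 10: $t4 = 21.

21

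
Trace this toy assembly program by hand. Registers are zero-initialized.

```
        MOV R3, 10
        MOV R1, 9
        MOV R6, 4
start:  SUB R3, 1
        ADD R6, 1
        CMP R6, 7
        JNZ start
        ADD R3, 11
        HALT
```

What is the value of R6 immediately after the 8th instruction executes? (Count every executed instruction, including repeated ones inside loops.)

MOV R3, 10 → R3=10
MOV R1, 9 → R1=9
MOV R6, 4 → R6=4
SUB R3, 1 → R3=10-1=9
ADD R6, 1 → R6=4+1=5
CMP R6, 7  (cmp 5,7)
JNZ start: taken
SUB R3, 1 → R3=9-1=8
After step 8: R6 = 5.

5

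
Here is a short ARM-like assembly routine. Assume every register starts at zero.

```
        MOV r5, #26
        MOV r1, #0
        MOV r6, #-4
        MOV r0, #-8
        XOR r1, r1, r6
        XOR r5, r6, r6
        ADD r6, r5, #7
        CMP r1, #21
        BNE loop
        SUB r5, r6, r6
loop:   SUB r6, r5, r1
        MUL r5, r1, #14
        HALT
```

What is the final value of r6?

4

r5=26
r1=0
r6=-4
r0=-8
r1=0^(-4)=-4
r5=(-4)^(-4)=0
r6=0+7=7
CMP r1, #21  (cmp -4,21)
BNE loop: taken
r6=0-(-4)=4
r5=(-4)*14=-56
halt.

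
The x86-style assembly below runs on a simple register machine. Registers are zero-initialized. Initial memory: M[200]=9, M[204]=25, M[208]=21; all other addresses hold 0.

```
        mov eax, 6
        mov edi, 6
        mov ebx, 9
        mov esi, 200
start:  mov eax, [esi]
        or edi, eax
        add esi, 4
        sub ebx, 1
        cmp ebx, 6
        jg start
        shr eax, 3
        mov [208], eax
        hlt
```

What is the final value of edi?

31

after mov eax, 6: eax=6
after mov edi, 6: edi=6
after mov ebx, 9: ebx=9
after mov esi, 200: esi=200
after mov eax, [esi]: eax=M[200]=9
after or edi, eax: edi=6|9=15
after add esi, 4: esi=200+4=204
after sub ebx, 1: ebx=9-1=8
cmp ebx, 6  (cmp 8,6)
jg start: taken
after mov eax, [esi]: eax=M[204]=25
after or edi, eax: edi=15|25=31
after add esi, 4: esi=204+4=208
after sub ebx, 1: ebx=8-1=7
cmp ebx, 6  (cmp 7,6)
jg start: taken
after mov eax, [esi]: eax=M[208]=21
after or edi, eax: edi=31|21=31
after add esi, 4: esi=208+4=212
after sub ebx, 1: ebx=7-1=6
cmp ebx, 6  (cmp 6,6)
jg start: not taken
after shr eax, 3: eax=21>>3=2
mov [208], eax → M[208]=2
halt.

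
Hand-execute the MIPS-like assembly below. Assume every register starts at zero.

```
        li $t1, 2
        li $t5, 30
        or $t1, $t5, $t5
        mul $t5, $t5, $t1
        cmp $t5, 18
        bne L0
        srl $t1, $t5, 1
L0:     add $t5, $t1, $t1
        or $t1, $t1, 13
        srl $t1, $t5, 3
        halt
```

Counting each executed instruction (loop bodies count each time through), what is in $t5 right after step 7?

after li $t1, 2: $t1=2
after li $t5, 30: $t5=30
after or $t1, $t5, $t5: $t1=30|30=30
after mul $t5, $t5, $t1: $t5=30*30=900
cmp $t5, 18  (cmp 900,18)
bne L0: taken
after add $t5, $t1, $t1: $t5=30+30=60
After step 7: $t5 = 60.

60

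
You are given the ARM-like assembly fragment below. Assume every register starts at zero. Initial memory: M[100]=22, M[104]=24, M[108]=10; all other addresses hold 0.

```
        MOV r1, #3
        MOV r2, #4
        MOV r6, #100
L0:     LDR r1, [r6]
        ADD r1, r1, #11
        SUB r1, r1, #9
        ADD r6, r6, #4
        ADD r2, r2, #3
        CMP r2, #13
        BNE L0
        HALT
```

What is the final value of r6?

112

after MOV r1, #3: r1=3
after MOV r2, #4: r2=4
after MOV r6, #100: r6=100
after LDR r1, [r6]: r1=M[100]=22
after ADD r1, r1, #11: r1=22+11=33
after SUB r1, r1, #9: r1=33-9=24
after ADD r6, r6, #4: r6=100+4=104
after ADD r2, r2, #3: r2=4+3=7
CMP r2, #13  (cmp 7,13)
BNE L0: taken
after LDR r1, [r6]: r1=M[104]=24
after ADD r1, r1, #11: r1=24+11=35
after SUB r1, r1, #9: r1=35-9=26
after ADD r6, r6, #4: r6=104+4=108
after ADD r2, r2, #3: r2=7+3=10
CMP r2, #13  (cmp 10,13)
BNE L0: taken
after LDR r1, [r6]: r1=M[108]=10
after ADD r1, r1, #11: r1=10+11=21
after SUB r1, r1, #9: r1=21-9=12
after ADD r6, r6, #4: r6=108+4=112
after ADD r2, r2, #3: r2=10+3=13
CMP r2, #13  (cmp 13,13)
BNE L0: not taken
halt.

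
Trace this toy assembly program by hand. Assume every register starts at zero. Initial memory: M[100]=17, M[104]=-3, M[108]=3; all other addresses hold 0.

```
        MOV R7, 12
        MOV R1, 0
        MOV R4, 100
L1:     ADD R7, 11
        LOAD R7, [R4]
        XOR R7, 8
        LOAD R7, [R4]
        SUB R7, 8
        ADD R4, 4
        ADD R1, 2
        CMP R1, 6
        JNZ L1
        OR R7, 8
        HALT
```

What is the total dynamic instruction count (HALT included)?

R7=12
R1=0
R4=100
R7=12+11=23
R7=M[100]=17
R7=17^8=25
R7=M[100]=17
R7=17-8=9
R4=100+4=104
R1=0+2=2
CMP R1, 6  (cmp 2,6)
JNZ L1: taken
R7=9+11=20
R7=M[104]=-3
R7=(-3)^8=-11
R7=M[104]=-3
R7=(-3)-8=-11
R4=104+4=108
R1=2+2=4
CMP R1, 6  (cmp 4,6)
JNZ L1: taken
R7=(-11)+11=0
R7=M[108]=3
R7=3^8=11
R7=M[108]=3
R7=3-8=-5
R4=108+4=112
R1=4+2=6
CMP R1, 6  (cmp 6,6)
JNZ L1: not taken
R7=(-5)|8=-5
halt.
Total executed instructions: 32.

32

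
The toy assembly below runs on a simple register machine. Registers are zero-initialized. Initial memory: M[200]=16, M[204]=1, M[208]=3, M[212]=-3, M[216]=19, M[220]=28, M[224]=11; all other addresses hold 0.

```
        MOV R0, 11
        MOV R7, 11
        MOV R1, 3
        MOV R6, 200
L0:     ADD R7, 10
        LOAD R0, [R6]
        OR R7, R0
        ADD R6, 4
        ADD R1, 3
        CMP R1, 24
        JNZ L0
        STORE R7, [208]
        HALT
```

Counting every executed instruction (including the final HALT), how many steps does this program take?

after MOV R0, 11: R0=11
after MOV R7, 11: R7=11
after MOV R1, 3: R1=3
after MOV R6, 200: R6=200
after ADD R7, 10: R7=11+10=21
after LOAD R0, [R6]: R0=M[200]=16
after OR R7, R0: R7=21|16=21
after ADD R6, 4: R6=200+4=204
after ADD R1, 3: R1=3+3=6
CMP R1, 24  (cmp 6,24)
JNZ L0: taken
after ADD R7, 10: R7=21+10=31
after LOAD R0, [R6]: R0=M[204]=1
after OR R7, R0: R7=31|1=31
after ADD R6, 4: R6=204+4=208
after ADD R1, 3: R1=6+3=9
CMP R1, 24  (cmp 9,24)
JNZ L0: taken
after ADD R7, 10: R7=31+10=41
after LOAD R0, [R6]: R0=M[208]=3
after OR R7, R0: R7=41|3=43
after ADD R6, 4: R6=208+4=212
after ADD R1, 3: R1=9+3=12
CMP R1, 24  (cmp 12,24)
JNZ L0: taken
after ADD R7, 10: R7=43+10=53
after LOAD R0, [R6]: R0=M[212]=-3
after OR R7, R0: R7=53|(-3)=-3
after ADD R6, 4: R6=212+4=216
after ADD R1, 3: R1=12+3=15
CMP R1, 24  (cmp 15,24)
JNZ L0: taken
after ADD R7, 10: R7=(-3)+10=7
after LOAD R0, [R6]: R0=M[216]=19
after OR R7, R0: R7=7|19=23
after ADD R6, 4: R6=216+4=220
after ADD R1, 3: R1=15+3=18
CMP R1, 24  (cmp 18,24)
JNZ L0: taken
after ADD R7, 10: R7=23+10=33
after LOAD R0, [R6]: R0=M[220]=28
after OR R7, R0: R7=33|28=61
after ADD R6, 4: R6=220+4=224
after ADD R1, 3: R1=18+3=21
CMP R1, 24  (cmp 21,24)
JNZ L0: taken
after ADD R7, 10: R7=61+10=71
after LOAD R0, [R6]: R0=M[224]=11
after OR R7, R0: R7=71|11=79
after ADD R6, 4: R6=224+4=228
after ADD R1, 3: R1=21+3=24
CMP R1, 24  (cmp 24,24)
JNZ L0: not taken
STORE R7, [208] → M[208]=79
halt.
Total executed instructions: 55.

55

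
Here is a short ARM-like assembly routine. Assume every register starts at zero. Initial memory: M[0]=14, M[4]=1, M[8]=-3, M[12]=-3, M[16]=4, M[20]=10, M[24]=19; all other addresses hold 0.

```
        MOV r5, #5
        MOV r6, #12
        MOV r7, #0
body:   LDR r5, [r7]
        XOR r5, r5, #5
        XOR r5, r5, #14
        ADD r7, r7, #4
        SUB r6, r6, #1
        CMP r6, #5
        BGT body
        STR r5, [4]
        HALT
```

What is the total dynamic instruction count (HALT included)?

54

MOV r5, #5 → r5=5
MOV r6, #12 → r6=12
MOV r7, #0 → r7=0
LDR r5, [r7] → r5=M[0]=14
XOR r5, r5, #5 → r5=14^5=11
XOR r5, r5, #14 → r5=11^14=5
ADD r7, r7, #4 → r7=0+4=4
SUB r6, r6, #1 → r6=12-1=11
CMP r6, #5  (cmp 11,5)
BGT body: taken
LDR r5, [r7] → r5=M[4]=1
XOR r5, r5, #5 → r5=1^5=4
XOR r5, r5, #14 → r5=4^14=10
ADD r7, r7, #4 → r7=4+4=8
SUB r6, r6, #1 → r6=11-1=10
CMP r6, #5  (cmp 10,5)
BGT body: taken
LDR r5, [r7] → r5=M[8]=-3
XOR r5, r5, #5 → r5=(-3)^5=-8
XOR r5, r5, #14 → r5=(-8)^14=-10
ADD r7, r7, #4 → r7=8+4=12
SUB r6, r6, #1 → r6=10-1=9
CMP r6, #5  (cmp 9,5)
BGT body: taken
LDR r5, [r7] → r5=M[12]=-3
XOR r5, r5, #5 → r5=(-3)^5=-8
XOR r5, r5, #14 → r5=(-8)^14=-10
ADD r7, r7, #4 → r7=12+4=16
SUB r6, r6, #1 → r6=9-1=8
CMP r6, #5  (cmp 8,5)
BGT body: taken
LDR r5, [r7] → r5=M[16]=4
XOR r5, r5, #5 → r5=4^5=1
XOR r5, r5, #14 → r5=1^14=15
ADD r7, r7, #4 → r7=16+4=20
SUB r6, r6, #1 → r6=8-1=7
CMP r6, #5  (cmp 7,5)
BGT body: taken
LDR r5, [r7] → r5=M[20]=10
XOR r5, r5, #5 → r5=10^5=15
XOR r5, r5, #14 → r5=15^14=1
ADD r7, r7, #4 → r7=20+4=24
SUB r6, r6, #1 → r6=7-1=6
CMP r6, #5  (cmp 6,5)
BGT body: taken
LDR r5, [r7] → r5=M[24]=19
XOR r5, r5, #5 → r5=19^5=22
XOR r5, r5, #14 → r5=22^14=24
ADD r7, r7, #4 → r7=24+4=28
SUB r6, r6, #1 → r6=6-1=5
CMP r6, #5  (cmp 5,5)
BGT body: not taken
STR r5, [4] → M[4]=24
halt.
Total executed instructions: 54.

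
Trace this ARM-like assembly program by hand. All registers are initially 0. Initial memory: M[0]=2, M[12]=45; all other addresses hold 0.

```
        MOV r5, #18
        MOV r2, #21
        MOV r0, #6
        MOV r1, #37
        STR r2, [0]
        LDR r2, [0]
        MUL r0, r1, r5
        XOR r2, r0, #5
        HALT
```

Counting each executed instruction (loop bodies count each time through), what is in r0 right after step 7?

666

MOV r5, #18 → r5=18
MOV r2, #21 → r2=21
MOV r0, #6 → r0=6
MOV r1, #37 → r1=37
STR r2, [0] → M[0]=21
LDR r2, [0] → r2=M[0]=21
MUL r0, r1, r5 → r0=37*18=666
After step 7: r0 = 666.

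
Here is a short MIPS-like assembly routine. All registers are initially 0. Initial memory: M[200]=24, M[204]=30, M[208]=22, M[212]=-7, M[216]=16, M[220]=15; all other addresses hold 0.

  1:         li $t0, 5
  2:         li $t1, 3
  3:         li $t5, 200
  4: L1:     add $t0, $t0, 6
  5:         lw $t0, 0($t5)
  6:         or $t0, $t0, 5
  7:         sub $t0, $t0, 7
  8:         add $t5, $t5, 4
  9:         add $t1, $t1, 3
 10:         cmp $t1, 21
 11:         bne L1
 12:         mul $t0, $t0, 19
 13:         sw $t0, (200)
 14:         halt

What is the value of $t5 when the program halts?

224

$t0=5
$t1=3
$t5=200
$t0=5+6=11
$t0=M[200]=24
$t0=24|5=29
$t0=29-7=22
$t5=200+4=204
$t1=3+3=6
cmp $t1, 21  (cmp 6,21)
bne L1: taken
$t0=22+6=28
$t0=M[204]=30
$t0=30|5=31
$t0=31-7=24
$t5=204+4=208
$t1=6+3=9
cmp $t1, 21  (cmp 9,21)
bne L1: taken
$t0=24+6=30
$t0=M[208]=22
$t0=22|5=23
$t0=23-7=16
$t5=208+4=212
$t1=9+3=12
cmp $t1, 21  (cmp 12,21)
bne L1: taken
$t0=16+6=22
$t0=M[212]=-7
$t0=(-7)|5=-3
$t0=(-3)-7=-10
$t5=212+4=216
$t1=12+3=15
cmp $t1, 21  (cmp 15,21)
bne L1: taken
$t0=(-10)+6=-4
$t0=M[216]=16
$t0=16|5=21
$t0=21-7=14
$t5=216+4=220
$t1=15+3=18
cmp $t1, 21  (cmp 18,21)
bne L1: taken
$t0=14+6=20
$t0=M[220]=15
$t0=15|5=15
$t0=15-7=8
$t5=220+4=224
$t1=18+3=21
cmp $t1, 21  (cmp 21,21)
bne L1: not taken
$t0=8*19=152
sw $t0, (200) → M[200]=152
halt.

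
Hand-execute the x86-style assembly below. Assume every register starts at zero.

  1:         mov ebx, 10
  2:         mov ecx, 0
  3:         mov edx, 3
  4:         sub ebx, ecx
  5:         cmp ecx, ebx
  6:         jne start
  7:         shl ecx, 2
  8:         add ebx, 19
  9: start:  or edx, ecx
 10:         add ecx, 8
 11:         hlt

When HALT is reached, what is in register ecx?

mov ebx, 10 → ebx=10
mov ecx, 0 → ecx=0
mov edx, 3 → edx=3
sub ebx, ecx → ebx=10-0=10
cmp ecx, ebx  (cmp 0,10)
jne start: taken
or edx, ecx → edx=3|0=3
add ecx, 8 → ecx=0+8=8
halt.

8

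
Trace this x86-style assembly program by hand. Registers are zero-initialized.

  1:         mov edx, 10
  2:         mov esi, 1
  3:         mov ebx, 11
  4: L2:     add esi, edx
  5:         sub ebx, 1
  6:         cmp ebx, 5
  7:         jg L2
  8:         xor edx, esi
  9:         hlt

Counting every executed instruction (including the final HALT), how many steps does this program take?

mov edx, 10 → edx=10
mov esi, 1 → esi=1
mov ebx, 11 → ebx=11
add esi, edx → esi=1+10=11
sub ebx, 1 → ebx=11-1=10
cmp ebx, 5  (cmp 10,5)
jg L2: taken
add esi, edx → esi=11+10=21
sub ebx, 1 → ebx=10-1=9
cmp ebx, 5  (cmp 9,5)
jg L2: taken
add esi, edx → esi=21+10=31
sub ebx, 1 → ebx=9-1=8
cmp ebx, 5  (cmp 8,5)
jg L2: taken
add esi, edx → esi=31+10=41
sub ebx, 1 → ebx=8-1=7
cmp ebx, 5  (cmp 7,5)
jg L2: taken
add esi, edx → esi=41+10=51
sub ebx, 1 → ebx=7-1=6
cmp ebx, 5  (cmp 6,5)
jg L2: taken
add esi, edx → esi=51+10=61
sub ebx, 1 → ebx=6-1=5
cmp ebx, 5  (cmp 5,5)
jg L2: not taken
xor edx, esi → edx=10^61=55
halt.
Total executed instructions: 29.

29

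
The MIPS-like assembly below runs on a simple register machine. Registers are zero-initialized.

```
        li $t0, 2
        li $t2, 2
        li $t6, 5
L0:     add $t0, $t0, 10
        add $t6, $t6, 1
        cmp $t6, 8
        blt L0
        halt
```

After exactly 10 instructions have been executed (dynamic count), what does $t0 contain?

22

$t0=2
$t2=2
$t6=5
$t0=2+10=12
$t6=5+1=6
cmp $t6, 8  (cmp 6,8)
blt L0: taken
$t0=12+10=22
$t6=6+1=7
cmp $t6, 8  (cmp 7,8)
After step 10: $t0 = 22.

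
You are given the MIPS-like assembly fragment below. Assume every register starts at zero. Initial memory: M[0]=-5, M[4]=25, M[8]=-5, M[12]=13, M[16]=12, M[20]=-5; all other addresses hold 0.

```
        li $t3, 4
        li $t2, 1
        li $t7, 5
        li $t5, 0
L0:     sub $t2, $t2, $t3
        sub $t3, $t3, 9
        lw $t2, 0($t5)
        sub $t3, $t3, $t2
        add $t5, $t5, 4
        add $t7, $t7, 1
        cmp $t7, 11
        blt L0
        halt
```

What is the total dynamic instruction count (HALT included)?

53

li $t3, 4 → $t3=4
li $t2, 1 → $t2=1
li $t7, 5 → $t7=5
li $t5, 0 → $t5=0
sub $t2, $t2, $t3 → $t2=1-4=-3
sub $t3, $t3, 9 → $t3=4-9=-5
lw $t2, 0($t5) → $t2=M[0]=-5
sub $t3, $t3, $t2 → $t3=(-5)-(-5)=0
add $t5, $t5, 4 → $t5=0+4=4
add $t7, $t7, 1 → $t7=5+1=6
cmp $t7, 11  (cmp 6,11)
blt L0: taken
sub $t2, $t2, $t3 → $t2=(-5)-0=-5
sub $t3, $t3, 9 → $t3=0-9=-9
lw $t2, 0($t5) → $t2=M[4]=25
sub $t3, $t3, $t2 → $t3=(-9)-25=-34
add $t5, $t5, 4 → $t5=4+4=8
add $t7, $t7, 1 → $t7=6+1=7
cmp $t7, 11  (cmp 7,11)
blt L0: taken
sub $t2, $t2, $t3 → $t2=25-(-34)=59
sub $t3, $t3, 9 → $t3=(-34)-9=-43
lw $t2, 0($t5) → $t2=M[8]=-5
sub $t3, $t3, $t2 → $t3=(-43)-(-5)=-38
add $t5, $t5, 4 → $t5=8+4=12
add $t7, $t7, 1 → $t7=7+1=8
cmp $t7, 11  (cmp 8,11)
blt L0: taken
sub $t2, $t2, $t3 → $t2=(-5)-(-38)=33
sub $t3, $t3, 9 → $t3=(-38)-9=-47
lw $t2, 0($t5) → $t2=M[12]=13
sub $t3, $t3, $t2 → $t3=(-47)-13=-60
add $t5, $t5, 4 → $t5=12+4=16
add $t7, $t7, 1 → $t7=8+1=9
cmp $t7, 11  (cmp 9,11)
blt L0: taken
sub $t2, $t2, $t3 → $t2=13-(-60)=73
sub $t3, $t3, 9 → $t3=(-60)-9=-69
lw $t2, 0($t5) → $t2=M[16]=12
sub $t3, $t3, $t2 → $t3=(-69)-12=-81
add $t5, $t5, 4 → $t5=16+4=20
add $t7, $t7, 1 → $t7=9+1=10
cmp $t7, 11  (cmp 10,11)
blt L0: taken
sub $t2, $t2, $t3 → $t2=12-(-81)=93
sub $t3, $t3, 9 → $t3=(-81)-9=-90
lw $t2, 0($t5) → $t2=M[20]=-5
sub $t3, $t3, $t2 → $t3=(-90)-(-5)=-85
add $t5, $t5, 4 → $t5=20+4=24
add $t7, $t7, 1 → $t7=10+1=11
cmp $t7, 11  (cmp 11,11)
blt L0: not taken
halt.
Total executed instructions: 53.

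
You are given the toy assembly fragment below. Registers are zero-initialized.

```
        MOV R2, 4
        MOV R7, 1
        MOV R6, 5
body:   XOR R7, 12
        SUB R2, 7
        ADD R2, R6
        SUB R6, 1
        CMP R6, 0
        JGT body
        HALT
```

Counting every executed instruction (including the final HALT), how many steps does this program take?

34

R2=4
R7=1
R6=5
R7=1^12=13
R2=4-7=-3
R2=(-3)+5=2
R6=5-1=4
CMP R6, 0  (cmp 4,0)
JGT body: taken
R7=13^12=1
R2=2-7=-5
R2=(-5)+4=-1
R6=4-1=3
CMP R6, 0  (cmp 3,0)
JGT body: taken
R7=1^12=13
R2=(-1)-7=-8
R2=(-8)+3=-5
R6=3-1=2
CMP R6, 0  (cmp 2,0)
JGT body: taken
R7=13^12=1
R2=(-5)-7=-12
R2=(-12)+2=-10
R6=2-1=1
CMP R6, 0  (cmp 1,0)
JGT body: taken
R7=1^12=13
R2=(-10)-7=-17
R2=(-17)+1=-16
R6=1-1=0
CMP R6, 0  (cmp 0,0)
JGT body: not taken
halt.
Total executed instructions: 34.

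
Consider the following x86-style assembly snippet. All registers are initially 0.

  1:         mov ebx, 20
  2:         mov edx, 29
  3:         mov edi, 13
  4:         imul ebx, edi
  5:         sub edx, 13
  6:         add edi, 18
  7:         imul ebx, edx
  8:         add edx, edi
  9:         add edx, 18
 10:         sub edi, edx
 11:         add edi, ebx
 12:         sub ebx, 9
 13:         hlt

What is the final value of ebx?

mov ebx, 20 → ebx=20
mov edx, 29 → edx=29
mov edi, 13 → edi=13
imul ebx, edi → ebx=20*13=260
sub edx, 13 → edx=29-13=16
add edi, 18 → edi=13+18=31
imul ebx, edx → ebx=260*16=4160
add edx, edi → edx=16+31=47
add edx, 18 → edx=47+18=65
sub edi, edx → edi=31-65=-34
add edi, ebx → edi=(-34)+4160=4126
sub ebx, 9 → ebx=4160-9=4151
halt.

4151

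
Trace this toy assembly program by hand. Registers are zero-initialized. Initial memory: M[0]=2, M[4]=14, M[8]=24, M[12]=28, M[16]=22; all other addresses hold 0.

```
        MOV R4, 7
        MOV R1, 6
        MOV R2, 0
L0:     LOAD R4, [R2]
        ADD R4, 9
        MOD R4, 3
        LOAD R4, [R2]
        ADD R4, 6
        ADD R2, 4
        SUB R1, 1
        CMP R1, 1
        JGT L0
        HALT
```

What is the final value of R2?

20

after MOV R4, 7: R4=7
after MOV R1, 6: R1=6
after MOV R2, 0: R2=0
after LOAD R4, [R2]: R4=M[0]=2
after ADD R4, 9: R4=2+9=11
after MOD R4, 3: R4=11%3=2
after LOAD R4, [R2]: R4=M[0]=2
after ADD R4, 6: R4=2+6=8
after ADD R2, 4: R2=0+4=4
after SUB R1, 1: R1=6-1=5
CMP R1, 1  (cmp 5,1)
JGT L0: taken
after LOAD R4, [R2]: R4=M[4]=14
after ADD R4, 9: R4=14+9=23
after MOD R4, 3: R4=23%3=2
after LOAD R4, [R2]: R4=M[4]=14
after ADD R4, 6: R4=14+6=20
after ADD R2, 4: R2=4+4=8
after SUB R1, 1: R1=5-1=4
CMP R1, 1  (cmp 4,1)
JGT L0: taken
after LOAD R4, [R2]: R4=M[8]=24
after ADD R4, 9: R4=24+9=33
after MOD R4, 3: R4=33%3=0
after LOAD R4, [R2]: R4=M[8]=24
after ADD R4, 6: R4=24+6=30
after ADD R2, 4: R2=8+4=12
after SUB R1, 1: R1=4-1=3
CMP R1, 1  (cmp 3,1)
JGT L0: taken
after LOAD R4, [R2]: R4=M[12]=28
after ADD R4, 9: R4=28+9=37
after MOD R4, 3: R4=37%3=1
after LOAD R4, [R2]: R4=M[12]=28
after ADD R4, 6: R4=28+6=34
after ADD R2, 4: R2=12+4=16
after SUB R1, 1: R1=3-1=2
CMP R1, 1  (cmp 2,1)
JGT L0: taken
after LOAD R4, [R2]: R4=M[16]=22
after ADD R4, 9: R4=22+9=31
after MOD R4, 3: R4=31%3=1
after LOAD R4, [R2]: R4=M[16]=22
after ADD R4, 6: R4=22+6=28
after ADD R2, 4: R2=16+4=20
after SUB R1, 1: R1=2-1=1
CMP R1, 1  (cmp 1,1)
JGT L0: not taken
halt.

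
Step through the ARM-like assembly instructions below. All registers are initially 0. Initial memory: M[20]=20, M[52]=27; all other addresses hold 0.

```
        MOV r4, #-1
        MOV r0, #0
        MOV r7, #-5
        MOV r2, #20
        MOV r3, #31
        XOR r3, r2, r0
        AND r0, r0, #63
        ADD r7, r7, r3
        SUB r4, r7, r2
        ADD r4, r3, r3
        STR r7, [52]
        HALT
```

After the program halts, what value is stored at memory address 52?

after MOV r4, #-1: r4=-1
after MOV r0, #0: r0=0
after MOV r7, #-5: r7=-5
after MOV r2, #20: r2=20
after MOV r3, #31: r3=31
after XOR r3, r2, r0: r3=20^0=20
after AND r0, r0, #63: r0=0&63=0
after ADD r7, r7, r3: r7=(-5)+20=15
after SUB r4, r7, r2: r4=15-20=-5
after ADD r4, r3, r3: r4=20+20=40
STR r7, [52] → M[52]=15
halt.

15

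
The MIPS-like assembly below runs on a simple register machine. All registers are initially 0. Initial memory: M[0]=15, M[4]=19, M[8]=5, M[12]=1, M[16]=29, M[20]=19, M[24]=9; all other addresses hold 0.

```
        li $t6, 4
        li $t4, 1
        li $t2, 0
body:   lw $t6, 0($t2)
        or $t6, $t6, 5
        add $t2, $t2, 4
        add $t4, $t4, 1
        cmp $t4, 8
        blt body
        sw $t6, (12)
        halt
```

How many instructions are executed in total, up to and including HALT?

47

$t6=4
$t4=1
$t2=0
$t6=M[0]=15
$t6=15|5=15
$t2=0+4=4
$t4=1+1=2
cmp $t4, 8  (cmp 2,8)
blt body: taken
$t6=M[4]=19
$t6=19|5=23
$t2=4+4=8
$t4=2+1=3
cmp $t4, 8  (cmp 3,8)
blt body: taken
$t6=M[8]=5
$t6=5|5=5
$t2=8+4=12
$t4=3+1=4
cmp $t4, 8  (cmp 4,8)
blt body: taken
$t6=M[12]=1
$t6=1|5=5
$t2=12+4=16
$t4=4+1=5
cmp $t4, 8  (cmp 5,8)
blt body: taken
$t6=M[16]=29
$t6=29|5=29
$t2=16+4=20
$t4=5+1=6
cmp $t4, 8  (cmp 6,8)
blt body: taken
$t6=M[20]=19
$t6=19|5=23
$t2=20+4=24
$t4=6+1=7
cmp $t4, 8  (cmp 7,8)
blt body: taken
$t6=M[24]=9
$t6=9|5=13
$t2=24+4=28
$t4=7+1=8
cmp $t4, 8  (cmp 8,8)
blt body: not taken
sw $t6, (12) → M[12]=13
halt.
Total executed instructions: 47.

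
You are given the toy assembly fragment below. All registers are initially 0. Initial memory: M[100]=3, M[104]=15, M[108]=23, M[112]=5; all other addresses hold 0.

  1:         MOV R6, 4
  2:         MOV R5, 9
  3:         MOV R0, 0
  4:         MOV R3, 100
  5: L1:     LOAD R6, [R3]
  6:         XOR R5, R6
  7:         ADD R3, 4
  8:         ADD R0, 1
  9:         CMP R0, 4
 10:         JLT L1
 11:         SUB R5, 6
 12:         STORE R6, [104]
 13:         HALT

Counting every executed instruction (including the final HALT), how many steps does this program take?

31

R6=4
R5=9
R0=0
R3=100
R6=M[100]=3
R5=9^3=10
R3=100+4=104
R0=0+1=1
CMP R0, 4  (cmp 1,4)
JLT L1: taken
R6=M[104]=15
R5=10^15=5
R3=104+4=108
R0=1+1=2
CMP R0, 4  (cmp 2,4)
JLT L1: taken
R6=M[108]=23
R5=5^23=18
R3=108+4=112
R0=2+1=3
CMP R0, 4  (cmp 3,4)
JLT L1: taken
R6=M[112]=5
R5=18^5=23
R3=112+4=116
R0=3+1=4
CMP R0, 4  (cmp 4,4)
JLT L1: not taken
R5=23-6=17
STORE R6, [104] → M[104]=5
halt.
Total executed instructions: 31.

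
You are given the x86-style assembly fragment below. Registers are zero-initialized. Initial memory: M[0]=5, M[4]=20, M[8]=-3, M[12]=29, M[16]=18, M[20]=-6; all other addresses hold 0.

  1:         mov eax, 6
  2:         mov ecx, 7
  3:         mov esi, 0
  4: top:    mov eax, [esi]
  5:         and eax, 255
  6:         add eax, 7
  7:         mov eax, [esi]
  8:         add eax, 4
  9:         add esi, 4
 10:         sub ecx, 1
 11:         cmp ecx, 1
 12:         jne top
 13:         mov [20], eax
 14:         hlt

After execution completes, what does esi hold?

24

mov eax, 6 → eax=6
mov ecx, 7 → ecx=7
mov esi, 0 → esi=0
mov eax, [esi] → eax=M[0]=5
and eax, 255 → eax=5&255=5
add eax, 7 → eax=5+7=12
mov eax, [esi] → eax=M[0]=5
add eax, 4 → eax=5+4=9
add esi, 4 → esi=0+4=4
sub ecx, 1 → ecx=7-1=6
cmp ecx, 1  (cmp 6,1)
jne top: taken
mov eax, [esi] → eax=M[4]=20
and eax, 255 → eax=20&255=20
add eax, 7 → eax=20+7=27
mov eax, [esi] → eax=M[4]=20
add eax, 4 → eax=20+4=24
add esi, 4 → esi=4+4=8
sub ecx, 1 → ecx=6-1=5
cmp ecx, 1  (cmp 5,1)
jne top: taken
mov eax, [esi] → eax=M[8]=-3
and eax, 255 → eax=(-3)&255=253
add eax, 7 → eax=253+7=260
mov eax, [esi] → eax=M[8]=-3
add eax, 4 → eax=(-3)+4=1
add esi, 4 → esi=8+4=12
sub ecx, 1 → ecx=5-1=4
cmp ecx, 1  (cmp 4,1)
jne top: taken
mov eax, [esi] → eax=M[12]=29
and eax, 255 → eax=29&255=29
add eax, 7 → eax=29+7=36
mov eax, [esi] → eax=M[12]=29
add eax, 4 → eax=29+4=33
add esi, 4 → esi=12+4=16
sub ecx, 1 → ecx=4-1=3
cmp ecx, 1  (cmp 3,1)
jne top: taken
mov eax, [esi] → eax=M[16]=18
and eax, 255 → eax=18&255=18
add eax, 7 → eax=18+7=25
mov eax, [esi] → eax=M[16]=18
add eax, 4 → eax=18+4=22
add esi, 4 → esi=16+4=20
sub ecx, 1 → ecx=3-1=2
cmp ecx, 1  (cmp 2,1)
jne top: taken
mov eax, [esi] → eax=M[20]=-6
and eax, 255 → eax=(-6)&255=250
add eax, 7 → eax=250+7=257
mov eax, [esi] → eax=M[20]=-6
add eax, 4 → eax=(-6)+4=-2
add esi, 4 → esi=20+4=24
sub ecx, 1 → ecx=2-1=1
cmp ecx, 1  (cmp 1,1)
jne top: not taken
mov [20], eax → M[20]=-2
halt.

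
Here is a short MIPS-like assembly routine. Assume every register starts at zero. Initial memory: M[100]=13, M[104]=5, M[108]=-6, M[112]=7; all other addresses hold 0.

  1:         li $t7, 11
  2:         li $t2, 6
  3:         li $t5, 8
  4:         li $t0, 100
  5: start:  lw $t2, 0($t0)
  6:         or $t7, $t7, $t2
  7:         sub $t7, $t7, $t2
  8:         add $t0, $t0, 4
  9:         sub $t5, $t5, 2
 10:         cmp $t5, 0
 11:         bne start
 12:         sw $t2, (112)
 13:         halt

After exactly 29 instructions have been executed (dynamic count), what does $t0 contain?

116

li $t7, 11 → $t7=11
li $t2, 6 → $t2=6
li $t5, 8 → $t5=8
li $t0, 100 → $t0=100
lw $t2, 0($t0) → $t2=M[100]=13
or $t7, $t7, $t2 → $t7=11|13=15
sub $t7, $t7, $t2 → $t7=15-13=2
add $t0, $t0, 4 → $t0=100+4=104
sub $t5, $t5, 2 → $t5=8-2=6
cmp $t5, 0  (cmp 6,0)
bne start: taken
lw $t2, 0($t0) → $t2=M[104]=5
or $t7, $t7, $t2 → $t7=2|5=7
sub $t7, $t7, $t2 → $t7=7-5=2
add $t0, $t0, 4 → $t0=104+4=108
sub $t5, $t5, 2 → $t5=6-2=4
cmp $t5, 0  (cmp 4,0)
bne start: taken
lw $t2, 0($t0) → $t2=M[108]=-6
or $t7, $t7, $t2 → $t7=2|(-6)=-6
sub $t7, $t7, $t2 → $t7=(-6)-(-6)=0
add $t0, $t0, 4 → $t0=108+4=112
sub $t5, $t5, 2 → $t5=4-2=2
cmp $t5, 0  (cmp 2,0)
bne start: taken
lw $t2, 0($t0) → $t2=M[112]=7
or $t7, $t7, $t2 → $t7=0|7=7
sub $t7, $t7, $t2 → $t7=7-7=0
add $t0, $t0, 4 → $t0=112+4=116
After step 29: $t0 = 116.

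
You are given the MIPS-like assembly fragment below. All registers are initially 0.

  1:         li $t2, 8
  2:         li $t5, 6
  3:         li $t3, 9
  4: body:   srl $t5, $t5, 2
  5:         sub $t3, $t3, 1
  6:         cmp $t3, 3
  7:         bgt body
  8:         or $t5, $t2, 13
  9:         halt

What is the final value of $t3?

3

after li $t2, 8: $t2=8
after li $t5, 6: $t5=6
after li $t3, 9: $t3=9
after srl $t5, $t5, 2: $t5=6>>2=1
after sub $t3, $t3, 1: $t3=9-1=8
cmp $t3, 3  (cmp 8,3)
bgt body: taken
after srl $t5, $t5, 2: $t5=1>>2=0
after sub $t3, $t3, 1: $t3=8-1=7
cmp $t3, 3  (cmp 7,3)
bgt body: taken
after srl $t5, $t5, 2: $t5=0>>2=0
after sub $t3, $t3, 1: $t3=7-1=6
cmp $t3, 3  (cmp 6,3)
bgt body: taken
after srl $t5, $t5, 2: $t5=0>>2=0
after sub $t3, $t3, 1: $t3=6-1=5
cmp $t3, 3  (cmp 5,3)
bgt body: taken
after srl $t5, $t5, 2: $t5=0>>2=0
after sub $t3, $t3, 1: $t3=5-1=4
cmp $t3, 3  (cmp 4,3)
bgt body: taken
after srl $t5, $t5, 2: $t5=0>>2=0
after sub $t3, $t3, 1: $t3=4-1=3
cmp $t3, 3  (cmp 3,3)
bgt body: not taken
after or $t5, $t2, 13: $t5=8|13=13
halt.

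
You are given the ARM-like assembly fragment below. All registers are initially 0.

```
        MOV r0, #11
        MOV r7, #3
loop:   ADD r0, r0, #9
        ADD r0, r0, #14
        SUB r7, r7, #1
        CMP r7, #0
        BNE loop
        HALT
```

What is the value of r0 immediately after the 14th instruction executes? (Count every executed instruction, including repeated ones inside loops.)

80

after MOV r0, #11: r0=11
after MOV r7, #3: r7=3
after ADD r0, r0, #9: r0=11+9=20
after ADD r0, r0, #14: r0=20+14=34
after SUB r7, r7, #1: r7=3-1=2
CMP r7, #0  (cmp 2,0)
BNE loop: taken
after ADD r0, r0, #9: r0=34+9=43
after ADD r0, r0, #14: r0=43+14=57
after SUB r7, r7, #1: r7=2-1=1
CMP r7, #0  (cmp 1,0)
BNE loop: taken
after ADD r0, r0, #9: r0=57+9=66
after ADD r0, r0, #14: r0=66+14=80
After step 14: r0 = 80.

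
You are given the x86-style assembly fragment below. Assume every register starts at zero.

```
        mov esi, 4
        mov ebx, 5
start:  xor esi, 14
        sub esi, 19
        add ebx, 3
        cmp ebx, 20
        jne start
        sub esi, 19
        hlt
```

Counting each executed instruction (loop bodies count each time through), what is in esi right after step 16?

-43

esi=4
ebx=5
esi=4^14=10
esi=10-19=-9
ebx=5+3=8
cmp ebx, 20  (cmp 8,20)
jne start: taken
esi=(-9)^14=-7
esi=(-7)-19=-26
ebx=8+3=11
cmp ebx, 20  (cmp 11,20)
jne start: taken
esi=(-26)^14=-24
esi=(-24)-19=-43
ebx=11+3=14
cmp ebx, 20  (cmp 14,20)
After step 16: esi = -43.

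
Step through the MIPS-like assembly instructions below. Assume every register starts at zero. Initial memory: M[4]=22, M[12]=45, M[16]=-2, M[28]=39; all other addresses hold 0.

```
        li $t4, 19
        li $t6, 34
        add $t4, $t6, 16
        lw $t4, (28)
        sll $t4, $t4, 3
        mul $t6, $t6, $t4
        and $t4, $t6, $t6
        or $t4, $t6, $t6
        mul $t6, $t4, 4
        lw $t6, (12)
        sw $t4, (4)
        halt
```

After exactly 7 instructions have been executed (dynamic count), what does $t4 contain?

10608

$t4=19
$t6=34
$t4=34+16=50
$t4=M[28]=39
$t4=39<<3=312
$t6=34*312=10608
$t4=10608&10608=10608
After step 7: $t4 = 10608.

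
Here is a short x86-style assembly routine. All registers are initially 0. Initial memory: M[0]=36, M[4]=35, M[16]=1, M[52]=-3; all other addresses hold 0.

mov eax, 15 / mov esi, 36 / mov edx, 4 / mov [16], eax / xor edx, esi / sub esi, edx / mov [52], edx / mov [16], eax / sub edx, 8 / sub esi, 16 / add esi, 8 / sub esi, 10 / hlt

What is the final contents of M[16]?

mov eax, 15 → eax=15
mov esi, 36 → esi=36
mov edx, 4 → edx=4
mov [16], eax → M[16]=15
xor edx, esi → edx=4^36=32
sub esi, edx → esi=36-32=4
mov [52], edx → M[52]=32
mov [16], eax → M[16]=15
sub edx, 8 → edx=32-8=24
sub esi, 16 → esi=4-16=-12
add esi, 8 → esi=(-12)+8=-4
sub esi, 10 → esi=(-4)-10=-14
halt.

15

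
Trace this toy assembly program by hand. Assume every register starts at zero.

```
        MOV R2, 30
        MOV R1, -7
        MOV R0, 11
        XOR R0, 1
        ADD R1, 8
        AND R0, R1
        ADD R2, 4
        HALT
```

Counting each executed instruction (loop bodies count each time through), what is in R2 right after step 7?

34

after MOV R2, 30: R2=30
after MOV R1, -7: R1=-7
after MOV R0, 11: R0=11
after XOR R0, 1: R0=11^1=10
after ADD R1, 8: R1=(-7)+8=1
after AND R0, R1: R0=10&1=0
after ADD R2, 4: R2=30+4=34
After step 7: R2 = 34.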